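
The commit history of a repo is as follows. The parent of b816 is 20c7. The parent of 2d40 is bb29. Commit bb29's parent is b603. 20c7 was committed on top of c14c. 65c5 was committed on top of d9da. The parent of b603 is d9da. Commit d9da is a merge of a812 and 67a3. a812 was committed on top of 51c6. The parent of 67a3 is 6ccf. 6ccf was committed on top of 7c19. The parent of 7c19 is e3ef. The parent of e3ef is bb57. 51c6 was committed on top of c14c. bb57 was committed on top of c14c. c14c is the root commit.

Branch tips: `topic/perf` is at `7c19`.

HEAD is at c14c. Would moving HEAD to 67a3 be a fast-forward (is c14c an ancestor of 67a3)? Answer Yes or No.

Yes

A fast-forward from c14c to 67a3 is possible iff c14c is an ancestor of 67a3.
Ancestors of 67a3: {67a3, 6ccf, 7c19, bb57, c14c, e3ef}.
c14c is among them, so fast-forward is possible.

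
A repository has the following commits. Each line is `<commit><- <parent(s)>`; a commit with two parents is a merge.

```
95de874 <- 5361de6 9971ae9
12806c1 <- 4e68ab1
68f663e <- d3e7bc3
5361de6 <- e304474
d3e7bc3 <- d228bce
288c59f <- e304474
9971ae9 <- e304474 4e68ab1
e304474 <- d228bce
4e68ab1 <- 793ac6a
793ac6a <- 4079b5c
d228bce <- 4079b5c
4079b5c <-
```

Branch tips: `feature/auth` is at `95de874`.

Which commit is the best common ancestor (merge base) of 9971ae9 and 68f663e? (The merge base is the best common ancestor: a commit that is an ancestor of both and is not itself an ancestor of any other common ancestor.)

d228bce

Ancestors of 9971ae9: {4079b5c, 4e68ab1, 793ac6a, 9971ae9, d228bce, e304474}.
Ancestors of 68f663e: {4079b5c, 68f663e, d228bce, d3e7bc3}.
Common ancestors: {4079b5c, d228bce}.
Among these, d228bce is not an ancestor of any other common ancestor — it is the merge base.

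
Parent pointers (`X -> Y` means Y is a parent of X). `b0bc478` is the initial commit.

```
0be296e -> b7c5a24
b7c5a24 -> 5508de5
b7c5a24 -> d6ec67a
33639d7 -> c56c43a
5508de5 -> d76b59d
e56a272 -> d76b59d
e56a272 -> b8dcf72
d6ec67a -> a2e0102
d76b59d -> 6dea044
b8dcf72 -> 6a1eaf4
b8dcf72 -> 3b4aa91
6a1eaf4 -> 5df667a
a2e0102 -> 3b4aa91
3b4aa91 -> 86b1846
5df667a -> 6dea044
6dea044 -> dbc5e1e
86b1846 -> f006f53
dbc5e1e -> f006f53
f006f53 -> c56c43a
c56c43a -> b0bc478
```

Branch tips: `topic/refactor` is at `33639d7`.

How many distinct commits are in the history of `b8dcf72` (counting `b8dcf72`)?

Walking parent pointers from b8dcf72: reachable set = {3b4aa91, 5df667a, 6a1eaf4, 6dea044, 86b1846, b0bc478, b8dcf72, c56c43a, dbc5e1e, f006f53}.
That is 10 commits.

10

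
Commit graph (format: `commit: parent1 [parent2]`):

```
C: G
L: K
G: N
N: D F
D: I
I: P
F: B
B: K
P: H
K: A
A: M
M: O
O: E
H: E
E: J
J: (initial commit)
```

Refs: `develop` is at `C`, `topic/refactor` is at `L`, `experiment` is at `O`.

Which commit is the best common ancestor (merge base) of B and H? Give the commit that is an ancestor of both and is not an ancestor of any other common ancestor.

Ancestors of B: {A, B, E, J, K, M, O}.
Ancestors of H: {E, H, J}.
Common ancestors: {E, J}.
Among these, E is not an ancestor of any other common ancestor — it is the merge base.

E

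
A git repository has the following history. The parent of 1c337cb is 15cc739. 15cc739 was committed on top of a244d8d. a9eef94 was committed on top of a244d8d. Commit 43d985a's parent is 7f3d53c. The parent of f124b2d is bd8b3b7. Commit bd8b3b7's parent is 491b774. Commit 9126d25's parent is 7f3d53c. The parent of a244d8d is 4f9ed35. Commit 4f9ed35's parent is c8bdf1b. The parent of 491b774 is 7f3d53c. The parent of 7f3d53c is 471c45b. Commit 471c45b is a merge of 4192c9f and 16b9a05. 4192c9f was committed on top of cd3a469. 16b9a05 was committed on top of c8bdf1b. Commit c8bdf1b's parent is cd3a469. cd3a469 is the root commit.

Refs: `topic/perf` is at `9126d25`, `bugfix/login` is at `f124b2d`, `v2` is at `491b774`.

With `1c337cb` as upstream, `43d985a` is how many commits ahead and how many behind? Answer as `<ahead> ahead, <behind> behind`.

Reachable from 43d985a: {16b9a05, 4192c9f, 43d985a, 471c45b, 7f3d53c, c8bdf1b, cd3a469}.
Reachable from 1c337cb: {15cc739, 1c337cb, 4f9ed35, a244d8d, c8bdf1b, cd3a469}.
Only in 43d985a's history (ahead): {16b9a05, 4192c9f, 43d985a, 471c45b, 7f3d53c} — 5.
Only in 1c337cb's history (behind): {15cc739, 1c337cb, 4f9ed35, a244d8d} — 4.

5 ahead, 4 behind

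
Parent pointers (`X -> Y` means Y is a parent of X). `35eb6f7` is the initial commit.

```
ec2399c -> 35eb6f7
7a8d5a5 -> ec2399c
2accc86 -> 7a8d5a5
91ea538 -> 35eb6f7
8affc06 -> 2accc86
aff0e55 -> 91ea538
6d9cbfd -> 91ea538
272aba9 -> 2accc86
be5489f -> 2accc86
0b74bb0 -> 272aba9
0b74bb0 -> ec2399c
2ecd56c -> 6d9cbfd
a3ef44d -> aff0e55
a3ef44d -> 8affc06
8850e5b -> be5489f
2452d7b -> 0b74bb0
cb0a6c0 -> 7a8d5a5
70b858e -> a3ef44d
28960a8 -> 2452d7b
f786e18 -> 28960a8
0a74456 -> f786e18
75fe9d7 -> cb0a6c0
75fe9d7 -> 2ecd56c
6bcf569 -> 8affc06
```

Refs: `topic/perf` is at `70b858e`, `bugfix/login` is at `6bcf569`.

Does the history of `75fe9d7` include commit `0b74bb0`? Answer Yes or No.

Ancestors of 75fe9d7: {2ecd56c, 35eb6f7, 6d9cbfd, 75fe9d7, 7a8d5a5, 91ea538, cb0a6c0, ec2399c}.
0b74bb0 is not in that set, so it is not an ancestor of 75fe9d7.

No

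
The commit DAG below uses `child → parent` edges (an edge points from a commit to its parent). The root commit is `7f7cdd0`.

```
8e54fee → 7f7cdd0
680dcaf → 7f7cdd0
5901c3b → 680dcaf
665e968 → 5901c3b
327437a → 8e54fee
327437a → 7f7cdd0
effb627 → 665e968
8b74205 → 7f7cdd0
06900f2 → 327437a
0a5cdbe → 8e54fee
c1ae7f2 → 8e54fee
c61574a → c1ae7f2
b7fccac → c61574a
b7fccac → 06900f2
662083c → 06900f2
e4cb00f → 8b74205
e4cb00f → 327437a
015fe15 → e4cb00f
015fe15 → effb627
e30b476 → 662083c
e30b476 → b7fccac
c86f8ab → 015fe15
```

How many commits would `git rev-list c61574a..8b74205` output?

1

Reachable from 8b74205: {7f7cdd0, 8b74205}.
Reachable from c61574a: {7f7cdd0, 8e54fee, c1ae7f2, c61574a}.
In 8b74205's history but not c61574a's: {8b74205} — 1 commit.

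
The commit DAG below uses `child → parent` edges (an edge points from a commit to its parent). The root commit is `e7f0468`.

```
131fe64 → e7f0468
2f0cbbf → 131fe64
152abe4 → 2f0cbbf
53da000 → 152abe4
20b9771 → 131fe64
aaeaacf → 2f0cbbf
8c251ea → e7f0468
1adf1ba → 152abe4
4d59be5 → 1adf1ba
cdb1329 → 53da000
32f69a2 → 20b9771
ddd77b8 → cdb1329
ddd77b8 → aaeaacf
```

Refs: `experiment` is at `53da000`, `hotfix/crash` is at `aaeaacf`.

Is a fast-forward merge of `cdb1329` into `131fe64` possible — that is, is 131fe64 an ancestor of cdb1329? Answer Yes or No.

Yes

A fast-forward from 131fe64 to cdb1329 is possible iff 131fe64 is an ancestor of cdb1329.
Ancestors of cdb1329: {131fe64, 152abe4, 2f0cbbf, 53da000, cdb1329, e7f0468}.
131fe64 is among them, so fast-forward is possible.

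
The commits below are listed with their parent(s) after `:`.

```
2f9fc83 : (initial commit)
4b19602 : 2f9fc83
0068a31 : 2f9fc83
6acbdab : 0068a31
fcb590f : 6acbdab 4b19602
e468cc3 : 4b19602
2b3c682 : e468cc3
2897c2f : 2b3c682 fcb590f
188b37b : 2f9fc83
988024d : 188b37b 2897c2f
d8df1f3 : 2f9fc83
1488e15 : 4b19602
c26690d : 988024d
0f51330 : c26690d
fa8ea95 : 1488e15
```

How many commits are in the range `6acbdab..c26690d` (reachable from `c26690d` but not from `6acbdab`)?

Reachable from c26690d: {0068a31, 188b37b, 2897c2f, 2b3c682, 2f9fc83, 4b19602, 6acbdab, 988024d, c26690d, e468cc3, fcb590f}.
Reachable from 6acbdab: {0068a31, 2f9fc83, 6acbdab}.
In c26690d's history but not 6acbdab's: {188b37b, 2897c2f, 2b3c682, 4b19602, 988024d, c26690d, e468cc3, fcb590f} — 8 commits.

8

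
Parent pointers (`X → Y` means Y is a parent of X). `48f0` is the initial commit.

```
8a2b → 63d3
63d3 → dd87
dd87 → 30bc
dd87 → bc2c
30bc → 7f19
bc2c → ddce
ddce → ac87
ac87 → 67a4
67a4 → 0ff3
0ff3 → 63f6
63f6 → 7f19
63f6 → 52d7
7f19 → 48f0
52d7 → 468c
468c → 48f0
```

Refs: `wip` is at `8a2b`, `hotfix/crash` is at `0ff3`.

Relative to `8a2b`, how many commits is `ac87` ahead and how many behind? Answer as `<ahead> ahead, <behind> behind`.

0 ahead, 6 behind

Reachable from ac87: {0ff3, 468c, 48f0, 52d7, 63f6, 67a4, 7f19, ac87}.
Reachable from 8a2b: {0ff3, 30bc, 468c, 48f0, 52d7, 63d3, 63f6, 67a4, 7f19, 8a2b, ac87, bc2c, dd87, ddce}.
Only in ac87's history (ahead): {} — 0.
Only in 8a2b's history (behind): {30bc, 63d3, 8a2b, bc2c, dd87, ddce} — 6.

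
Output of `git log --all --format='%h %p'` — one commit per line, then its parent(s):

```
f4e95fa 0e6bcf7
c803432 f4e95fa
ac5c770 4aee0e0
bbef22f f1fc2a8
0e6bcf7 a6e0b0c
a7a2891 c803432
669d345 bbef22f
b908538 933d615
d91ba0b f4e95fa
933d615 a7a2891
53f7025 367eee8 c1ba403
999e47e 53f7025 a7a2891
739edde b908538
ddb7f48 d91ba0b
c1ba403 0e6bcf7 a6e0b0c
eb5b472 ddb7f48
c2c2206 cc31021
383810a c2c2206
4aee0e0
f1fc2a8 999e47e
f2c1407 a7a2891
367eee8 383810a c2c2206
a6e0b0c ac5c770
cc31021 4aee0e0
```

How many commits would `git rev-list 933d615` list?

Walking parent pointers from 933d615: reachable set = {0e6bcf7, 4aee0e0, 933d615, a6e0b0c, a7a2891, ac5c770, c803432, f4e95fa}.
That is 8 commits.

8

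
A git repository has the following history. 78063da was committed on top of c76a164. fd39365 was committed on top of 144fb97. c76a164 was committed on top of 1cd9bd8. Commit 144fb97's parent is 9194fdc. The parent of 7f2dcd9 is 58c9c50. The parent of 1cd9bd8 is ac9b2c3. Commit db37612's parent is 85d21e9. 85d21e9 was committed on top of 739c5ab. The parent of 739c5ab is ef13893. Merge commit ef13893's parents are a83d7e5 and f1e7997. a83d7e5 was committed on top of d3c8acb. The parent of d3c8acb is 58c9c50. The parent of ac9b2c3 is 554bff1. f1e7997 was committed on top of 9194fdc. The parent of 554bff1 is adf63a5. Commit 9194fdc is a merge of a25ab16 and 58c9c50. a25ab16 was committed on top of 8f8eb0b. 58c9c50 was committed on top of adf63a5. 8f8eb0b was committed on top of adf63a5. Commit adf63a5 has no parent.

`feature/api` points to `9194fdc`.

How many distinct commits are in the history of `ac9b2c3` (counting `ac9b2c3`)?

Walking parent pointers from ac9b2c3: reachable set = {554bff1, ac9b2c3, adf63a5}.
That is 3 commits.

3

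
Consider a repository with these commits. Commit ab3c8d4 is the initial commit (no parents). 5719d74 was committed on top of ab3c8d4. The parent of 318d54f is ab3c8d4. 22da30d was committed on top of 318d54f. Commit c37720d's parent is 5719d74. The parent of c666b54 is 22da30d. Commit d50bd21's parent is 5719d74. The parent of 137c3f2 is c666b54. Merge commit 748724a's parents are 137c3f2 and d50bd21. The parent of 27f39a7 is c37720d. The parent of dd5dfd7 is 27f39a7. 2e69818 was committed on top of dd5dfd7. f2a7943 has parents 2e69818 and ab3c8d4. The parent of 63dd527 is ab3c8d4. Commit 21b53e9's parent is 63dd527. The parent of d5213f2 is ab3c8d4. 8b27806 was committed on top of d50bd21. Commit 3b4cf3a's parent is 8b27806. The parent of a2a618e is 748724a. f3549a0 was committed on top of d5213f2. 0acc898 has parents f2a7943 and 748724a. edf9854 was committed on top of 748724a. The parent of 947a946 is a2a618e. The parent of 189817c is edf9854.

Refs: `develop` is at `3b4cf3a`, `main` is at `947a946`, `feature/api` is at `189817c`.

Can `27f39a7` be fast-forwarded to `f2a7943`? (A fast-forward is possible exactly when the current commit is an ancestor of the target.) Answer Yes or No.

Yes

A fast-forward from 27f39a7 to f2a7943 is possible iff 27f39a7 is an ancestor of f2a7943.
Ancestors of f2a7943: {27f39a7, 2e69818, 5719d74, ab3c8d4, c37720d, dd5dfd7, f2a7943}.
27f39a7 is among them, so fast-forward is possible.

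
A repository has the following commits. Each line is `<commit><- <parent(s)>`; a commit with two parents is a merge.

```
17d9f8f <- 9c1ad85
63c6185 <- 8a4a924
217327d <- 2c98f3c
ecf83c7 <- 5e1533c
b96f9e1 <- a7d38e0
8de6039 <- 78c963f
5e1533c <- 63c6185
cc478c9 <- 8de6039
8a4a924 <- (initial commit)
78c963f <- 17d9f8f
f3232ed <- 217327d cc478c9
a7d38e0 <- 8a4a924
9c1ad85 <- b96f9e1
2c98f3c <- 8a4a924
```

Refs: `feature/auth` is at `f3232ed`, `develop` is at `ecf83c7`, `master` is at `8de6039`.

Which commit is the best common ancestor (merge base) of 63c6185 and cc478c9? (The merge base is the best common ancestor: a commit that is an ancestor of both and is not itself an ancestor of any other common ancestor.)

8a4a924

Ancestors of 63c6185: {63c6185, 8a4a924}.
Ancestors of cc478c9: {17d9f8f, 78c963f, 8a4a924, 8de6039, 9c1ad85, a7d38e0, b96f9e1, cc478c9}.
Common ancestors: {8a4a924}.
The only common ancestor is 8a4a924, so it is the merge base.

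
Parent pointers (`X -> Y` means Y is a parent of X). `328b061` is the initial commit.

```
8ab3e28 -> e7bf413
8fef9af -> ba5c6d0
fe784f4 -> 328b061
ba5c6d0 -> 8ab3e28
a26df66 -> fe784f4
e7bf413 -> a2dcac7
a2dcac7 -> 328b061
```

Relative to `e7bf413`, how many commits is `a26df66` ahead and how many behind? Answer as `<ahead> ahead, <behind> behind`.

Reachable from a26df66: {328b061, a26df66, fe784f4}.
Reachable from e7bf413: {328b061, a2dcac7, e7bf413}.
Only in a26df66's history (ahead): {a26df66, fe784f4} — 2.
Only in e7bf413's history (behind): {a2dcac7, e7bf413} — 2.

2 ahead, 2 behind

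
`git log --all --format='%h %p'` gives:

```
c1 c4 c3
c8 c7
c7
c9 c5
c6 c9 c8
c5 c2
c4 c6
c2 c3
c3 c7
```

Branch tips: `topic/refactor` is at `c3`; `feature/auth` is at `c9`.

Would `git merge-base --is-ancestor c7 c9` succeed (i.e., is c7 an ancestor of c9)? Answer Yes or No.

Ancestors of c9 (commits reachable by following parents): {c2, c3, c5, c7, c9}.
c7 is in that set, so it is an ancestor of c9.

Yes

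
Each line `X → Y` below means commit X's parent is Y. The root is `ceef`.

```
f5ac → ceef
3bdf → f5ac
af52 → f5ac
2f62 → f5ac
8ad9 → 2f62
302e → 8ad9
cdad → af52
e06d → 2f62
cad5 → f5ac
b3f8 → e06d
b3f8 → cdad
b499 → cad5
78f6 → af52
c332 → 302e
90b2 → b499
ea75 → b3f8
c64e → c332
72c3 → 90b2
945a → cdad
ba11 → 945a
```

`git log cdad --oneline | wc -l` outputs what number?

4

Walking parent pointers from cdad: reachable set = {af52, cdad, ceef, f5ac}.
That is 4 commits.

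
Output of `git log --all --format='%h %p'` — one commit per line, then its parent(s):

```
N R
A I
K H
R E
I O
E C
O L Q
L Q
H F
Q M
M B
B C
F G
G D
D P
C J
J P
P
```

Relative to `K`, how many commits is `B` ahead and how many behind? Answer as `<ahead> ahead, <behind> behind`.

3 ahead, 5 behind

Reachable from B: {B, C, J, P}.
Reachable from K: {D, F, G, H, K, P}.
Only in B's history (ahead): {B, C, J} — 3.
Only in K's history (behind): {D, F, G, H, K} — 5.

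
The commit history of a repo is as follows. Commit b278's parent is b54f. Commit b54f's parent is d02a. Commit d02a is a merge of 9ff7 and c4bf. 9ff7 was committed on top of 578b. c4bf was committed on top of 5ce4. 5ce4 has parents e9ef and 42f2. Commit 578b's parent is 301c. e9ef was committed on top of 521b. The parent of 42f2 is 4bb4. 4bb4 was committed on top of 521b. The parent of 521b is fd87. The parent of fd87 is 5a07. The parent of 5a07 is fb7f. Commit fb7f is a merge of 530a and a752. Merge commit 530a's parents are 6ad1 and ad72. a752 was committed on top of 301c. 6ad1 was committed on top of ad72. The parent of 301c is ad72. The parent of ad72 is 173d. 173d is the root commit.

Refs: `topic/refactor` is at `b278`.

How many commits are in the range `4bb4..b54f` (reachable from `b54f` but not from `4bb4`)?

8

Reachable from b54f: {173d, 301c, 42f2, 4bb4, 521b, 530a, 578b, 5a07, 5ce4, 6ad1, 9ff7, a752, ad72, b54f, c4bf, d02a, e9ef, fb7f, fd87}.
Reachable from 4bb4: {173d, 301c, 4bb4, 521b, 530a, 5a07, 6ad1, a752, ad72, fb7f, fd87}.
In b54f's history but not 4bb4's: {42f2, 578b, 5ce4, 9ff7, b54f, c4bf, d02a, e9ef} — 8 commits.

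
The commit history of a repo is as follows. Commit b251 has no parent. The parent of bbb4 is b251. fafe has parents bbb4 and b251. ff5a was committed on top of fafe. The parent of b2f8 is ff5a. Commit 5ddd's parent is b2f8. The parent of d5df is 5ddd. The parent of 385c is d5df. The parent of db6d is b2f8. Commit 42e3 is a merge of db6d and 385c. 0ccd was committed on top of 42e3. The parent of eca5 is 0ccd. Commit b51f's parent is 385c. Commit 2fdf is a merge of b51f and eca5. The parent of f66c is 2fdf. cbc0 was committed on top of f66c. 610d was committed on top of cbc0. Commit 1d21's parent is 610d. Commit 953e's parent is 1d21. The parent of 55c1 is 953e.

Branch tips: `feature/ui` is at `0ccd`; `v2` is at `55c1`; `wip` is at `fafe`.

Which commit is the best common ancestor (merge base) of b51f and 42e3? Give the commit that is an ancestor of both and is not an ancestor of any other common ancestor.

385c

Ancestors of b51f: {385c, 5ddd, b251, b2f8, b51f, bbb4, d5df, fafe, ff5a}.
Ancestors of 42e3: {385c, 42e3, 5ddd, b251, b2f8, bbb4, d5df, db6d, fafe, ff5a}.
Common ancestors: {385c, 5ddd, b251, b2f8, bbb4, d5df, fafe, ff5a}.
Among these, 385c is not an ancestor of any other common ancestor — it is the merge base.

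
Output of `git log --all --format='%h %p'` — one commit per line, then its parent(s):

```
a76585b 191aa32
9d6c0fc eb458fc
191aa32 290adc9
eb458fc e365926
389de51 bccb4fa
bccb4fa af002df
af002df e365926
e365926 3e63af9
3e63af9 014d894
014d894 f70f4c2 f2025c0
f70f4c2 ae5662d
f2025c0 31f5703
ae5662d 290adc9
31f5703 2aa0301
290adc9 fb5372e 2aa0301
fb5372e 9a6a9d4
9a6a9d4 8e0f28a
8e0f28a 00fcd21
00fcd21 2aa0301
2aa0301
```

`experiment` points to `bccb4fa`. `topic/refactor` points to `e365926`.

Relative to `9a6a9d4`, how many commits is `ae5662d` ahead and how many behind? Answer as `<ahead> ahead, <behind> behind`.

3 ahead, 0 behind

Reachable from ae5662d: {00fcd21, 290adc9, 2aa0301, 8e0f28a, 9a6a9d4, ae5662d, fb5372e}.
Reachable from 9a6a9d4: {00fcd21, 2aa0301, 8e0f28a, 9a6a9d4}.
Only in ae5662d's history (ahead): {290adc9, ae5662d, fb5372e} — 3.
Only in 9a6a9d4's history (behind): {} — 0.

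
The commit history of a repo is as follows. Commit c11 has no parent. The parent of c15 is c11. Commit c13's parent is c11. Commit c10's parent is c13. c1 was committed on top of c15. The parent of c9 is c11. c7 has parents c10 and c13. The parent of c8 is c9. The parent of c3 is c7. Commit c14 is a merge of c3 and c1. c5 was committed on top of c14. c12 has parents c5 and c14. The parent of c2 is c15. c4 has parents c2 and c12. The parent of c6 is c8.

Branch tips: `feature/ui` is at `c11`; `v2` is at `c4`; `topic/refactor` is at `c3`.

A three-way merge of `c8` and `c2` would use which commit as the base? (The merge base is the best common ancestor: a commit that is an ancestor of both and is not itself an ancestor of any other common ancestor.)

Ancestors of c8: {c11, c8, c9}.
Ancestors of c2: {c11, c15, c2}.
Common ancestors: {c11}.
The only common ancestor is c11, so it is the merge base.

c11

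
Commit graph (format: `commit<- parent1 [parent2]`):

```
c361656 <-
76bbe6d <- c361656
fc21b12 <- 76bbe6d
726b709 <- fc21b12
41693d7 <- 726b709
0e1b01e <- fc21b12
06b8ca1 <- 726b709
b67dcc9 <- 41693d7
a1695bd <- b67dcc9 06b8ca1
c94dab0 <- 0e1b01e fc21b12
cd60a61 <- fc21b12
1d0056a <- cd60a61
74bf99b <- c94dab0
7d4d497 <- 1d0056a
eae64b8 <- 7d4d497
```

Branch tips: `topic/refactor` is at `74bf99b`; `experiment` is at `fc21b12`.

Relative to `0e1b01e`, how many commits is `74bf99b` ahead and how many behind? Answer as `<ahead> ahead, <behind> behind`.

2 ahead, 0 behind

Reachable from 74bf99b: {0e1b01e, 74bf99b, 76bbe6d, c361656, c94dab0, fc21b12}.
Reachable from 0e1b01e: {0e1b01e, 76bbe6d, c361656, fc21b12}.
Only in 74bf99b's history (ahead): {74bf99b, c94dab0} — 2.
Only in 0e1b01e's history (behind): {} — 0.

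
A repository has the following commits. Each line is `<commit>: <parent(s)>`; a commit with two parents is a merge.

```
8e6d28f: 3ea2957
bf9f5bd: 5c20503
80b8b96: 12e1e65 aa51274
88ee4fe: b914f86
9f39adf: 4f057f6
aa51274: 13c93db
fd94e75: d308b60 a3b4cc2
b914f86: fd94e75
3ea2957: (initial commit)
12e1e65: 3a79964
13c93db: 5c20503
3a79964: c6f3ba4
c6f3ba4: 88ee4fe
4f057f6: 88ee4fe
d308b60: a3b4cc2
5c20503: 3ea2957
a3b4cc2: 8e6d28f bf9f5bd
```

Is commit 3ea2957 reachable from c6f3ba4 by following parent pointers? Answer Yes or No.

Yes

Ancestors of c6f3ba4 (commits reachable by following parents): {3ea2957, 5c20503, 88ee4fe, 8e6d28f, a3b4cc2, b914f86, bf9f5bd, c6f3ba4, d308b60, fd94e75}.
3ea2957 is in that set, so it is an ancestor of c6f3ba4.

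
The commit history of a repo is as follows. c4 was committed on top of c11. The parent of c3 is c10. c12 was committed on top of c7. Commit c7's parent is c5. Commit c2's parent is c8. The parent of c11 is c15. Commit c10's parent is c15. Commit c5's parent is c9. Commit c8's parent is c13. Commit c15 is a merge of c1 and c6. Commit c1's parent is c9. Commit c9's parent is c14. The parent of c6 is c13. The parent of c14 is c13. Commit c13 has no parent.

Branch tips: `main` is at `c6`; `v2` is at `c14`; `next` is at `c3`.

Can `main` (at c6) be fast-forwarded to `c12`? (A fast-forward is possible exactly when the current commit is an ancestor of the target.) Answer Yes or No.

No

A fast-forward from c6 to c12 is possible iff c6 is an ancestor of c12.
Ancestors of c12: {c12, c13, c14, c5, c7, c9}.
c6 is not among them, so fast-forward is not possible.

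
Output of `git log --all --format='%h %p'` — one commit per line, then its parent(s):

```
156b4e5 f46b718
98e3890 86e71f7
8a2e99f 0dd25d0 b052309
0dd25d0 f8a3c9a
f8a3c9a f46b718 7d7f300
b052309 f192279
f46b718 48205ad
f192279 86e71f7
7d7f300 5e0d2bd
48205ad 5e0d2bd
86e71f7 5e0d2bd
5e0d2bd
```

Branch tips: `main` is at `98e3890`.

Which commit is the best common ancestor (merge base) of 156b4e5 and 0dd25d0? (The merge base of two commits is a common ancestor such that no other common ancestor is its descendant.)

f46b718

Ancestors of 156b4e5: {156b4e5, 48205ad, 5e0d2bd, f46b718}.
Ancestors of 0dd25d0: {0dd25d0, 48205ad, 5e0d2bd, 7d7f300, f46b718, f8a3c9a}.
Common ancestors: {48205ad, 5e0d2bd, f46b718}.
Among these, f46b718 is not an ancestor of any other common ancestor — it is the merge base.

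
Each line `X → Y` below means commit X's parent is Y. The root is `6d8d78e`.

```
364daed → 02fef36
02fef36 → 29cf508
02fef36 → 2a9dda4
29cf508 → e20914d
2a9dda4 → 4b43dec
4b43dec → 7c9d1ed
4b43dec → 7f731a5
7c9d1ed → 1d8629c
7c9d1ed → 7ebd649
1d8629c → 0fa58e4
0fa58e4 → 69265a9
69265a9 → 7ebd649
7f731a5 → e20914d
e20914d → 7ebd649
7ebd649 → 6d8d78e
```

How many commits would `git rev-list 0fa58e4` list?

Walking parent pointers from 0fa58e4: reachable set = {0fa58e4, 69265a9, 6d8d78e, 7ebd649}.
That is 4 commits.

4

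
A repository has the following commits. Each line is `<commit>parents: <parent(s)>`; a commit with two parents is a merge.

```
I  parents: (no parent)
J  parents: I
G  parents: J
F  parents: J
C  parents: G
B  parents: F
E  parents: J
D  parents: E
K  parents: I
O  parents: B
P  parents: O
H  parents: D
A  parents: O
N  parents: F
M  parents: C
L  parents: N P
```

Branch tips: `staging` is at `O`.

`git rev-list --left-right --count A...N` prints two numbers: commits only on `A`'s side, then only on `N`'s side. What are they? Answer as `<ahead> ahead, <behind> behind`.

3 ahead, 1 behind

Reachable from A: {A, B, F, I, J, O}.
Reachable from N: {F, I, J, N}.
Only in A's history (ahead): {A, B, O} — 3.
Only in N's history (behind): {N} — 1.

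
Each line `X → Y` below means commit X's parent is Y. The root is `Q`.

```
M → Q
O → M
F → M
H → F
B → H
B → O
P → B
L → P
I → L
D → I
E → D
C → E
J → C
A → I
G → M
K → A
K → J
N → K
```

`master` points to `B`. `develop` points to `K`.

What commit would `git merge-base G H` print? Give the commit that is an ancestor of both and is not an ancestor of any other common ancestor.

M

Ancestors of G: {G, M, Q}.
Ancestors of H: {F, H, M, Q}.
Common ancestors: {M, Q}.
Among these, M is not an ancestor of any other common ancestor — it is the merge base.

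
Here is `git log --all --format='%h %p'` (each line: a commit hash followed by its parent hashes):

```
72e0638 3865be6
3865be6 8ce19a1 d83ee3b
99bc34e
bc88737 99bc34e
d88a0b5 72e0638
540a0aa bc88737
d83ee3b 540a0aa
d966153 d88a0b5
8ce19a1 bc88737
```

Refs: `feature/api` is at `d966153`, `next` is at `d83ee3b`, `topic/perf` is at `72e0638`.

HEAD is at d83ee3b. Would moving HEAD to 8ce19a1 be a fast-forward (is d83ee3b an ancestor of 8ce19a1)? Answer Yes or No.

A fast-forward from d83ee3b to 8ce19a1 is possible iff d83ee3b is an ancestor of 8ce19a1.
Ancestors of 8ce19a1: {8ce19a1, 99bc34e, bc88737}.
d83ee3b is not among them, so fast-forward is not possible.

No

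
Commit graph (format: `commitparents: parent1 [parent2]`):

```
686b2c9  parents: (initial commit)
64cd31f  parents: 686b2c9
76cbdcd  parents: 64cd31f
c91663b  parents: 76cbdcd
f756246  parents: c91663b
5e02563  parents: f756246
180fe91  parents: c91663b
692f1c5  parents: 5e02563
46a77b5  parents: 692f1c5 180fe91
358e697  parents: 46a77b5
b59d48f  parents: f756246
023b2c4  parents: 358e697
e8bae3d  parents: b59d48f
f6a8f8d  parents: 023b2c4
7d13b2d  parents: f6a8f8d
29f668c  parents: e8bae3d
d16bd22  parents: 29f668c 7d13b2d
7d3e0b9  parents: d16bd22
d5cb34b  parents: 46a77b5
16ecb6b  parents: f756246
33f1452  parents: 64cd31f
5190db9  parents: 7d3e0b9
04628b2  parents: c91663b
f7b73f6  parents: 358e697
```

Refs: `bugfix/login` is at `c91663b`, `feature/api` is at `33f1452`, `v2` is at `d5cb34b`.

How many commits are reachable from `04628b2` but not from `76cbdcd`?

2

Reachable from 04628b2: {04628b2, 64cd31f, 686b2c9, 76cbdcd, c91663b}.
Reachable from 76cbdcd: {64cd31f, 686b2c9, 76cbdcd}.
In 04628b2's history but not 76cbdcd's: {04628b2, c91663b} — 2 commits.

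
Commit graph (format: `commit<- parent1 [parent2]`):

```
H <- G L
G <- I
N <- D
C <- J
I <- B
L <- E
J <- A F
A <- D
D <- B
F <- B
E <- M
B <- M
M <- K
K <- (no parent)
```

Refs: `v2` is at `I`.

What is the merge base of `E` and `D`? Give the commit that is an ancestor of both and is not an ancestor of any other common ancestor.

M

Ancestors of E: {E, K, M}.
Ancestors of D: {B, D, K, M}.
Common ancestors: {K, M}.
Among these, M is not an ancestor of any other common ancestor — it is the merge base.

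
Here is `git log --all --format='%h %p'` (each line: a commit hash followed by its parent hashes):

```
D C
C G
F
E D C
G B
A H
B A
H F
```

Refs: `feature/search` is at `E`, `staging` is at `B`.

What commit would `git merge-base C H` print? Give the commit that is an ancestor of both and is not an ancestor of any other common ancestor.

H

Ancestors of C: {A, B, C, F, G, H}.
Ancestors of H: {F, H}.
Common ancestors: {F, H}.
Among these, H is not an ancestor of any other common ancestor — it is the merge base.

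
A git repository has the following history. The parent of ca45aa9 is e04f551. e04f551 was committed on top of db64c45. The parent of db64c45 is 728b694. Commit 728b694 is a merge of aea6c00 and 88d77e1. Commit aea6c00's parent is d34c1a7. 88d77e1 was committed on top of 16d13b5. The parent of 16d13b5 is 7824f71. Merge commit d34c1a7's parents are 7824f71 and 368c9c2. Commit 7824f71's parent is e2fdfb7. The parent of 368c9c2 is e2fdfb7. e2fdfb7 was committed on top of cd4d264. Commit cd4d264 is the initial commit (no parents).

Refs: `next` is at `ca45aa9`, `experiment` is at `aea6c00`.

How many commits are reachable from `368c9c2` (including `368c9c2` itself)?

Walking parent pointers from 368c9c2: reachable set = {368c9c2, cd4d264, e2fdfb7}.
That is 3 commits.

3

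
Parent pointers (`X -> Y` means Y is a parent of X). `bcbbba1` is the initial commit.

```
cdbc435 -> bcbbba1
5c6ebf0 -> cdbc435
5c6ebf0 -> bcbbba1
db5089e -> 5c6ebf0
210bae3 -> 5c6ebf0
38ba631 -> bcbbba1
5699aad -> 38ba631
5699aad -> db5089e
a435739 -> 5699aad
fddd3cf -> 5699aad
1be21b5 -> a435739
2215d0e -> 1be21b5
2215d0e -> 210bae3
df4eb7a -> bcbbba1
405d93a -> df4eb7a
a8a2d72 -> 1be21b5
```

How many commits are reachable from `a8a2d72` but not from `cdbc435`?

7

Reachable from a8a2d72: {1be21b5, 38ba631, 5699aad, 5c6ebf0, a435739, a8a2d72, bcbbba1, cdbc435, db5089e}.
Reachable from cdbc435: {bcbbba1, cdbc435}.
In a8a2d72's history but not cdbc435's: {1be21b5, 38ba631, 5699aad, 5c6ebf0, a435739, a8a2d72, db5089e} — 7 commits.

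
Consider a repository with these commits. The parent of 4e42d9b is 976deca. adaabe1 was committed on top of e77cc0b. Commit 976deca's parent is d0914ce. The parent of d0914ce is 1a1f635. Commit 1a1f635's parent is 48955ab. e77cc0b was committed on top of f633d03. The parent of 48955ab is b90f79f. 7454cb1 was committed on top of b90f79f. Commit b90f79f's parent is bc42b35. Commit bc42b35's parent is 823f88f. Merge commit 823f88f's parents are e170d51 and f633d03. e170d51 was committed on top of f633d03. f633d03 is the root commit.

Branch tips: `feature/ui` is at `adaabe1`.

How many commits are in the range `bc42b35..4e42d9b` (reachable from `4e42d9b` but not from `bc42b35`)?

6

Reachable from 4e42d9b: {1a1f635, 48955ab, 4e42d9b, 823f88f, 976deca, b90f79f, bc42b35, d0914ce, e170d51, f633d03}.
Reachable from bc42b35: {823f88f, bc42b35, e170d51, f633d03}.
In 4e42d9b's history but not bc42b35's: {1a1f635, 48955ab, 4e42d9b, 976deca, b90f79f, d0914ce} — 6 commits.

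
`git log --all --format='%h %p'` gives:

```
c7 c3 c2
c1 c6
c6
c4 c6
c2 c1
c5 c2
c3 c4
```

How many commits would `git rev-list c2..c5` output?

Reachable from c5: {c1, c2, c5, c6}.
Reachable from c2: {c1, c2, c6}.
In c5's history but not c2's: {c5} — 1 commit.

1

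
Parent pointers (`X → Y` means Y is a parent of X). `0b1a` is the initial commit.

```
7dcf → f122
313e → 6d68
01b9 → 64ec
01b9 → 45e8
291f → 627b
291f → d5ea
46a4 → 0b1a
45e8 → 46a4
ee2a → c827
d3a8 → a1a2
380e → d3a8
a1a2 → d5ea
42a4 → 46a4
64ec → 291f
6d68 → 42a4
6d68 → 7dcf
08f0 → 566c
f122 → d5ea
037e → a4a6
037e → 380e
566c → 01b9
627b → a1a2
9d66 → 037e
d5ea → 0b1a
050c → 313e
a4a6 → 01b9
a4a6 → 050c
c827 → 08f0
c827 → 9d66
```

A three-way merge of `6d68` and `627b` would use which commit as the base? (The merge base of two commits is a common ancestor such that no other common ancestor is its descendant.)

d5ea

Ancestors of 6d68: {0b1a, 42a4, 46a4, 6d68, 7dcf, d5ea, f122}.
Ancestors of 627b: {0b1a, 627b, a1a2, d5ea}.
Common ancestors: {0b1a, d5ea}.
Among these, d5ea is not an ancestor of any other common ancestor — it is the merge base.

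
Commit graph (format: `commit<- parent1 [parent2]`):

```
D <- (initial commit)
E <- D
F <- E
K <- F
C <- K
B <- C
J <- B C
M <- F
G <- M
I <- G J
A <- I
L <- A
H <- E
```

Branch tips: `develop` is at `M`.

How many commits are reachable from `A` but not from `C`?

Reachable from A: {A, B, C, D, E, F, G, I, J, K, M}.
Reachable from C: {C, D, E, F, K}.
In A's history but not C's: {A, B, G, I, J, M} — 6 commits.

6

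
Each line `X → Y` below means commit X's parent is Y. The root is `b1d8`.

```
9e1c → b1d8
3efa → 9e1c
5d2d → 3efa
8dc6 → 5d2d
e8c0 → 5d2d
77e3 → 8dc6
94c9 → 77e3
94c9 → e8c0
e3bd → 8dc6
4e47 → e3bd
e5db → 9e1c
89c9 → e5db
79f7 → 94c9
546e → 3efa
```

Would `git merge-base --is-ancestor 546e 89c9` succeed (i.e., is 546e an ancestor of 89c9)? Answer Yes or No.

No

Ancestors of 89c9: {89c9, 9e1c, b1d8, e5db}.
546e is not in that set, so it is not an ancestor of 89c9.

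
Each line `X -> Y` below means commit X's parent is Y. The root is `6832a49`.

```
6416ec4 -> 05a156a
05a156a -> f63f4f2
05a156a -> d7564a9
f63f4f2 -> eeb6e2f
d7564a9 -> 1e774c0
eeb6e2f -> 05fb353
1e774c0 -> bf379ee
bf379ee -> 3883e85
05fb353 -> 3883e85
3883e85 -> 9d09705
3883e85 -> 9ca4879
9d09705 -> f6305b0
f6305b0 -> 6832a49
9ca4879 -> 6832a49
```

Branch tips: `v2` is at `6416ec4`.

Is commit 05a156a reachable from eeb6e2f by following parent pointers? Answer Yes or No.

Ancestors of eeb6e2f: {05fb353, 3883e85, 6832a49, 9ca4879, 9d09705, eeb6e2f, f6305b0}.
05a156a is not in that set, so it is not an ancestor of eeb6e2f.

No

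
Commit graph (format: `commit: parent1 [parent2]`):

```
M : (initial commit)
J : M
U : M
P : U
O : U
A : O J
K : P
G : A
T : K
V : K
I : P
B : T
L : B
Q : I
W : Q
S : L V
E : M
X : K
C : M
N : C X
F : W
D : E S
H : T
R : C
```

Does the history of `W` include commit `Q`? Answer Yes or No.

Yes

Ancestors of W (commits reachable by following parents): {I, M, P, Q, U, W}.
Q is in that set, so it is an ancestor of W.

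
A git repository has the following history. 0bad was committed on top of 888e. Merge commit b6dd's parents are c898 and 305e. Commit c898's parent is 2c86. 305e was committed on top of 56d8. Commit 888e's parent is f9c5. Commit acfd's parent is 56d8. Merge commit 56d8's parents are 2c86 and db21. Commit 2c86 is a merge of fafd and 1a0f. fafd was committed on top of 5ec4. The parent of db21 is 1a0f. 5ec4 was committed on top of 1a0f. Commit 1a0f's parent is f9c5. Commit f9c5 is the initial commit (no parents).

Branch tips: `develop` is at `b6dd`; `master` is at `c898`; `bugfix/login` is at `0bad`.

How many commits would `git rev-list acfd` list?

Walking parent pointers from acfd: reachable set = {1a0f, 2c86, 56d8, 5ec4, acfd, db21, f9c5, fafd}.
That is 8 commits.

8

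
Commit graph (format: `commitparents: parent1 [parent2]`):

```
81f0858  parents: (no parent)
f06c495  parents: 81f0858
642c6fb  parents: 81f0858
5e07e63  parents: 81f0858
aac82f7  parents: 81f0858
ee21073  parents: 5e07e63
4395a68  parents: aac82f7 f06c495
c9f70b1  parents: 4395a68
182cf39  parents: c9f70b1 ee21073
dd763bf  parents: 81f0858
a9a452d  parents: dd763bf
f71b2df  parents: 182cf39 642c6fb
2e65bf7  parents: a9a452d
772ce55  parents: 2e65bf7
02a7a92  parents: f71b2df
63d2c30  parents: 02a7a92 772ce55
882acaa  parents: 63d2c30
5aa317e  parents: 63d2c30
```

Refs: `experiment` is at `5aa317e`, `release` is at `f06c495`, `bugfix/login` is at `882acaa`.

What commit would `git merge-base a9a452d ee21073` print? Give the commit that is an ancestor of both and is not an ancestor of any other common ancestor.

81f0858

Ancestors of a9a452d: {81f0858, a9a452d, dd763bf}.
Ancestors of ee21073: {5e07e63, 81f0858, ee21073}.
Common ancestors: {81f0858}.
The only common ancestor is 81f0858, so it is the merge base.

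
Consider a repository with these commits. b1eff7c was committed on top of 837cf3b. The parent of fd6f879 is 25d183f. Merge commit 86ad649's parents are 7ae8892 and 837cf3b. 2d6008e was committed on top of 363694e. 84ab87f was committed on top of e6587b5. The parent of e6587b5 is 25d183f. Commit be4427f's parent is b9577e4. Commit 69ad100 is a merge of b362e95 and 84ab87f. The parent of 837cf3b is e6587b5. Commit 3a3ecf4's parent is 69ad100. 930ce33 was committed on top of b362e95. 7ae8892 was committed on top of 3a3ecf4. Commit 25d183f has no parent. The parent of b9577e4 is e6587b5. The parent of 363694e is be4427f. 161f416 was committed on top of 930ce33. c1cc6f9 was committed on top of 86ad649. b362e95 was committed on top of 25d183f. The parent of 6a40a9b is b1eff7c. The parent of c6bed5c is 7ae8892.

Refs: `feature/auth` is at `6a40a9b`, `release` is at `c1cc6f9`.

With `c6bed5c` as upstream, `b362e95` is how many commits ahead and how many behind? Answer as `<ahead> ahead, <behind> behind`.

0 ahead, 6 behind

Reachable from b362e95: {25d183f, b362e95}.
Reachable from c6bed5c: {25d183f, 3a3ecf4, 69ad100, 7ae8892, 84ab87f, b362e95, c6bed5c, e6587b5}.
Only in b362e95's history (ahead): {} — 0.
Only in c6bed5c's history (behind): {3a3ecf4, 69ad100, 7ae8892, 84ab87f, c6bed5c, e6587b5} — 6.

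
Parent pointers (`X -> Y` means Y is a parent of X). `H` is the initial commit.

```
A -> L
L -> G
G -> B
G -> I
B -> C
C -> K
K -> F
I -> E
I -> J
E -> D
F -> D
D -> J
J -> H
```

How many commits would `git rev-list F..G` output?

Reachable from G: {B, C, D, E, F, G, H, I, J, K}.
Reachable from F: {D, F, H, J}.
In G's history but not F's: {B, C, E, G, I, K} — 6 commits.

6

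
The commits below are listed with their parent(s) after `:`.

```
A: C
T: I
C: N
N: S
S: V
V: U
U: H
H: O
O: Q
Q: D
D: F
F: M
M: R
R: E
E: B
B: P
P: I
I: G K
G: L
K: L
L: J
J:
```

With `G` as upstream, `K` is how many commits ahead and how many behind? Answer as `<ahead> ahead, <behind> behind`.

Reachable from K: {J, K, L}.
Reachable from G: {G, J, L}.
Only in K's history (ahead): {K} — 1.
Only in G's history (behind): {G} — 1.

1 ahead, 1 behind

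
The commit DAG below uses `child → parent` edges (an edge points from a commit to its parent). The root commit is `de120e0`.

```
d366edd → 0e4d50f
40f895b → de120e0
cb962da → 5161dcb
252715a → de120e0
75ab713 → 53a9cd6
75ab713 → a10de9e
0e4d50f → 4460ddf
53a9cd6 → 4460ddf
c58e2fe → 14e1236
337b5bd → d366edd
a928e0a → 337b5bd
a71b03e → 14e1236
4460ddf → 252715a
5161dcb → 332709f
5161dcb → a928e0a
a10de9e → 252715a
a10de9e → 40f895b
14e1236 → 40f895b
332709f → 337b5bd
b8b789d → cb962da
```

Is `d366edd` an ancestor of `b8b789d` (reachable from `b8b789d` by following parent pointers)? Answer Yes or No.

Yes

Ancestors of b8b789d (commits reachable by following parents): {0e4d50f, 252715a, 332709f, 337b5bd, 4460ddf, 5161dcb, a928e0a, b8b789d, cb962da, d366edd, de120e0}.
d366edd is in that set, so it is an ancestor of b8b789d.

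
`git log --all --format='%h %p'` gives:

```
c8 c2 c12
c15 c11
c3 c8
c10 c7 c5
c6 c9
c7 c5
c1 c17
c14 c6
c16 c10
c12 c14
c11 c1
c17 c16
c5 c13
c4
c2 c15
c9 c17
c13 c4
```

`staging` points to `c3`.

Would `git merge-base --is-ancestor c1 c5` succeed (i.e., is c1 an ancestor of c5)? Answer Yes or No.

Ancestors of c5: {c13, c4, c5}.
c1 is not in that set, so it is not an ancestor of c5.

No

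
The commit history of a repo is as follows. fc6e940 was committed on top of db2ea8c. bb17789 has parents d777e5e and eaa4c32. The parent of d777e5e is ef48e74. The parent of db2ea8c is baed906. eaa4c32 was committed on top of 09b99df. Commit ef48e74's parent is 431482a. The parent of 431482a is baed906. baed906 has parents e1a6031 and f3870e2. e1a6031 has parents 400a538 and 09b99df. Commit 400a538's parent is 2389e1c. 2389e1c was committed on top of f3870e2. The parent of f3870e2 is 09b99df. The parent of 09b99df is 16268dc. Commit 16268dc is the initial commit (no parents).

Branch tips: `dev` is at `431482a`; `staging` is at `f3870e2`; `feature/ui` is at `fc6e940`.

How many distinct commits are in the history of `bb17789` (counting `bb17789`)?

12

Walking parent pointers from bb17789: reachable set = {09b99df, 16268dc, 2389e1c, 400a538, 431482a, baed906, bb17789, d777e5e, e1a6031, eaa4c32, ef48e74, f3870e2}.
That is 12 commits.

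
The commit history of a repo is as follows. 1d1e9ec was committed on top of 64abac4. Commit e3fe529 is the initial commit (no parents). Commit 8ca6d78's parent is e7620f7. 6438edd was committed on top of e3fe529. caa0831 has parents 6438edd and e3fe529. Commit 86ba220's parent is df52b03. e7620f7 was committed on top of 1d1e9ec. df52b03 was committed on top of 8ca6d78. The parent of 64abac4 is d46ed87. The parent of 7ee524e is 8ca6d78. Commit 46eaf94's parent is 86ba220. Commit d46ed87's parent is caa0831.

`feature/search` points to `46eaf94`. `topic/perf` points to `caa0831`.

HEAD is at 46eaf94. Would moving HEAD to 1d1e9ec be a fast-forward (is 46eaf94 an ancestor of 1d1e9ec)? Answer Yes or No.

No

A fast-forward from 46eaf94 to 1d1e9ec is possible iff 46eaf94 is an ancestor of 1d1e9ec.
Ancestors of 1d1e9ec: {1d1e9ec, 6438edd, 64abac4, caa0831, d46ed87, e3fe529}.
46eaf94 is not among them, so fast-forward is not possible.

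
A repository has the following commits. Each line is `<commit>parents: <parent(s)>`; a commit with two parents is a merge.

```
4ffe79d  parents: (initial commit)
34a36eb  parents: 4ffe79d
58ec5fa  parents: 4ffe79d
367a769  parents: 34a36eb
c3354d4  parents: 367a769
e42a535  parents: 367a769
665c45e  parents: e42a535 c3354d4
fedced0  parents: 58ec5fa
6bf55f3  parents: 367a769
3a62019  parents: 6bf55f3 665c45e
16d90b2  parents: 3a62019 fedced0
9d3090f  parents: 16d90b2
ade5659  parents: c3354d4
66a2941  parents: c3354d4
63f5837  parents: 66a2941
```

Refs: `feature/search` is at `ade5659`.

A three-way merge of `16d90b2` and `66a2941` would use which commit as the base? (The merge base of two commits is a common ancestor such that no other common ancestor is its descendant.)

Ancestors of 16d90b2: {16d90b2, 34a36eb, 367a769, 3a62019, 4ffe79d, 58ec5fa, 665c45e, 6bf55f3, c3354d4, e42a535, fedced0}.
Ancestors of 66a2941: {34a36eb, 367a769, 4ffe79d, 66a2941, c3354d4}.
Common ancestors: {34a36eb, 367a769, 4ffe79d, c3354d4}.
Among these, c3354d4 is not an ancestor of any other common ancestor — it is the merge base.

c3354d4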